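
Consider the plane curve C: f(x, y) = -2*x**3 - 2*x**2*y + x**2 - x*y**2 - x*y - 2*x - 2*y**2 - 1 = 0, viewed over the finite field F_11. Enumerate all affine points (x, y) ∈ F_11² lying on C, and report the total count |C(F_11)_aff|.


Affine F_11-points: {(0, 4), (0, 7), (1, 2), (1, 8), (2, 4), (2, 10), (4, 0), (4, 5), (5, 2), (5, 9), (6, 1), (6, 3), (7, 6), (7, 8), (9, 2)}; count = 15.

For each of the 121 pairs (x, y) ∈ F_11², evaluate f(x, y) mod 11. Record the zeros.
  x = 0: [0↦10, 1↦8, 2↦2, 3↦3, 4↦0, 5↦4, 6↦4, 7↦0, 8↦3, 9↦2, 10↦8]  zeros at y ∈ {4, 7}
  x = 1: [0↦7, 1↦1, 2↦0, 3↦4, 4↦2, 5↦5, 6↦2, 7↦4, 8↦0, 9↦1, 10↦7]  zeros at y ∈ {2, 8}
  x = 2: [0↦5, 1↦2, 2↦2, 3↦5, 4↦0, 5↦9, 6↦10, 7↦3, 8↦10, 9↦9, 10↦0]  zeros at y ∈ {4, 10}
  x = 3: [0↦3, 1↦10, 2↦7, 3↦5, 4↦4, 5↦4, 6↦5, 7↦7, 8↦10, 9↦3, 10↦8]  zeros at y ∈ ∅
  x = 4: [0↦0, 1↦2, 2↦3, 3↦3, 4↦2, 5↦0, 6↦8, 7↦4, 8↦10, 9↦4, 10↦8]  zeros at y ∈ {0, 5}
  x = 5: [0↦6, 1↦10, 2↦0, 3↦9, 4↦4, 5↦7, 6↦7, 7↦4, 8↦9, 9↦0, 10↦10]  zeros at y ∈ {2, 9}
  x = 6: [0↦9, 1↦0, 2↦8, 3↦0, 4↦9, 5↦2, 6↦1, 7↦6, 8↦6, 9↦1, 10↦2]  zeros at y ∈ {1, 3}
  x = 7: [0↦8, 1↦4, 2↦4, 3↦8, 4↦5, 5↦6, 6↦0, 7↦9, 8↦0, 9↦6, 10↦5]  zeros at y ∈ {6, 8}
  x = 8: [0↦2, 1↦10, 2↦9, 3↦10, 4↦2, 5↦7, 6↦3, 7↦1, 8↦1, 9↦3, 10↦7]  zeros at y ∈ ∅
  x = 9: [0↦1, 1↦6, 2↦0, 3↦5, 4↦10, 5↦4, 6↦9, 7↦3, 8↦8, 9↦2, 10↦7]  zeros at y ∈ {2}
  x = 10: [0↦4, 1↦2, 2↦9, 3↦3, 4↦6, 5↦7, 6↦6, 7↦3, 8↦9, 9↦2, 10↦4]  zeros at y ∈ ∅
Collecting zeros: affine points = {(0, 4), (0, 7), (1, 2), (1, 8), (2, 4), (2, 10), (4, 0), (4, 5), (5, 2), (5, 9), (6, 1), (6, 3), (7, 6), (7, 8), (9, 2)}.
Total count |C(F_11)_aff| = 15.


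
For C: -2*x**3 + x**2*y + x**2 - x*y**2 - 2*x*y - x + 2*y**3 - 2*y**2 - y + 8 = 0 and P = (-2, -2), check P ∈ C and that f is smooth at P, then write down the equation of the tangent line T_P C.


Tangent line at P: -21*x + 31*y + 20 = 0.

Step 1: f(-2, -2) = 0, so P lies on C.
Step 2: partial derivatives
  f_x(x, y) = -6*x**2 + 2*x*y + 2*x - y**2 - 2*y - 1, f_y(x, y) = x**2 - 2*x*y - 2*x + 6*y**2 - 4*y - 1.
  f_x(P) = -21, f_y(P) = 31 (gradient nonzero, so P is smooth).
Step 3: tangent line at P: -21·(x − -2) + 31·(y − -2) = 0.
Expanding: -21*x + 31*y + 20 = 0.


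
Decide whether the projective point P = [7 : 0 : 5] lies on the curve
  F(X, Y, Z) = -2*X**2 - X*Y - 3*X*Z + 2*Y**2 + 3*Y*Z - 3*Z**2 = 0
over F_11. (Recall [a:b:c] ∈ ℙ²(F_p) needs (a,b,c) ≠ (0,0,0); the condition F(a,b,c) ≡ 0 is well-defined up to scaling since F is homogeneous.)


F(7,0,5) ≡ 8 (mod 11); P is NOT on the curve.

Evaluate F(7, 0, 5) term-by-term (mod 11).
  -2*X**2 ↦ -2·49·1·1 = -98
  -X*Y ↦ -1·7·0·1 = 0
  -3*X*Z ↦ -3·7·1·5 = -105
  2*Y**2 ↦ 2·1·0·1 = 0
  3*Y*Z ↦ 3·1·0·5 = 0
  -3*Z**2 ↦ -3·1·1·25 = -75
Sum: F(7, 0, 5) = (-98) + (0) + (-105) + (0) + (0) + (-75) = -278.
Reducing mod 11: -278 ≡ 8 (mod 11).
Since F(a, b, c) ≡ 8 ≠ 0 (mod 11), P does NOT lie on the curve.


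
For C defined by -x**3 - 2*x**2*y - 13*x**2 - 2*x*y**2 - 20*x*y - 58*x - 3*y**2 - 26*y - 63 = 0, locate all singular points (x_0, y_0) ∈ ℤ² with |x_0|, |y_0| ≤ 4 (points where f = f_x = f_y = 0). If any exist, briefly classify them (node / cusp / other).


Singular points: {(-2, -3)}; classification: node.

Compute partial derivatives:
  f_x = -3*x**2 - 4*x*y - 26*x - 2*y**2 - 20*y - 58.
  f_y = -2*x**2 - 4*x*y - 20*x - 6*y - 26.
Scan x_0 ∈ {−4, ..., 4}. For each x_0, f_y(x_0, y) is a polynomial in y; find its integer roots y ∈ {−4, ..., 4}, then test f_x and f at those candidates.
  x = -4: f_y(-4, y) = 10*y + 22; no integer root y with |y| ≤ 4.
  x = -3: f_y(-3, y) = 6*y + 16; no integer root y with |y| ≤ 4.
  x = -2: f_y(-2, y) = 2*y + 6; vanishes at y ∈ {-3}. (-2, -3): f_x = 0, f = 0 — SINGULAR.
  x = -1: f_y(-1, y) = -2*y - 8; vanishes at y ∈ {-4}. (-1, -4): f_x = -3 ≠ 0.
  x = 0: f_y(0, y) = -6*y - 26; no integer root y with |y| ≤ 4.
  x = 1: f_y(1, y) = -10*y - 48; no integer root y with |y| ≤ 4.
  x = 2: f_y(2, y) = -14*y - 74; no integer root y with |y| ≤ 4.
  x = 3: f_y(3, y) = -18*y - 104; no integer root y with |y| ≤ 4.
  x = 4: f_y(4, y) = -22*y - 138; no integer root y with |y| ≤ 4.
Only singular point on the grid: (-2, -3).
Classify: substitute x = -2 + u, y = -3 + v and expand: f = -u**3 - 2*u**2*v - u**2 - 2*u*v**2 + v**2.
No constant or linear terms (consistent with a singular point). Quadratic part: -u**2 + v**2. Cubic part: -u**3 - 2*u**2*v - 2*u*v**2.
The quadratic part v**2 - u**2 = (v − u)(v + u) splits into two distinct linear factors, so there are two distinct tangent lines y − -3 = ±(x − -2) — this is a node (ordinary double point).
Classification: node.


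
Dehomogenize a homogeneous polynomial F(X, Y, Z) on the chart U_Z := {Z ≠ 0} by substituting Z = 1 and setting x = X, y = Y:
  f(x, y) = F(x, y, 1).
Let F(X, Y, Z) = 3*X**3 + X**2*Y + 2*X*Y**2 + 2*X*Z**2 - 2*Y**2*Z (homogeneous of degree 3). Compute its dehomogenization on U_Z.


f(x, y) = 3*x**3 + x**2*y + 2*x*y**2 + 2*x - 2*y**2

On U_Z we set Z = 1. Each monomial c·X^i·Y^j·Z^k in F becomes c·x^i·y^j·1^k = c·x^i·y^j.
Substituting Z = 1: F(X, Y, 1) = 3*x**3 + x**2*y + 2*x*y**2 + 2*x - 2*y**2.
Note: deg(f) ≤ deg(F) = 3; strict inequality happens when F is divisible by Z (lost terms).


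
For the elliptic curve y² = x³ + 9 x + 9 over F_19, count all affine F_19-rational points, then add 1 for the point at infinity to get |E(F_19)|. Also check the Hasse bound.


Affine points = {(0, 3), (0, 16), (1, 0), (2, 4), (2, 15), (3, 5), (3, 14), (7, 4), (7, 15), (8, 2), (8, 17), (10, 4), (10, 15), (13, 9), (13, 10), (15, 2), (15, 17)}; affine count = 17; |E(F_19)| = 18.

Discriminant check: Δ ∝ 4a³ + 27b² = 4·9³ + 27·9² = 4·729 + 27·81 ≡ 11 (mod 19). Nonzero ⇒ E is nonsingular.
For each x ∈ F_19, compute rhs = x³ + 9·x + 9 mod 19, then count y ∈ F_19 with y² ≡ rhs.
  x = 0: rhs = 9, matching y values: 3, 16 (2 points).
  x = 1: rhs = 0, matching y values: 0 (1 points).
  x = 2: rhs = 16, matching y values: 4, 15 (2 points).
  x = 3: rhs = 6, matching y values: 5, 14 (2 points).
  x = 4: rhs = 14, matching y values: none (0 points).
  x = 5: rhs = 8, matching y values: none (0 points).
  x = 6: rhs = 13, matching y values: none (0 points).
  x = 7: rhs = 16, matching y values: 4, 15 (2 points).
  x = 8: rhs = 4, matching y values: 2, 17 (2 points).
  x = 9: rhs = 2, matching y values: none (0 points).
  x = 10: rhs = 16, matching y values: 4, 15 (2 points).
  x = 11: rhs = 14, matching y values: none (0 points).
  x = 12: rhs = 2, matching y values: none (0 points).
  x = 13: rhs = 5, matching y values: 9, 10 (2 points).
  x = 14: rhs = 10, matching y values: none (0 points).
  x = 15: rhs = 4, matching y values: 2, 17 (2 points).
  x = 16: rhs = 12, matching y values: none (0 points).
  x = 17: rhs = 2, matching y values: none (0 points).
  x = 18: rhs = 18, matching y values: none (0 points).
Total affine count: 17.
Full point count |E(F_19)| = 17 + 1 = 18.
Hasse bound: |18 − (19+1)| = |-2| = 2 ≤ 2√19 ≈ 8.7178 ✓.


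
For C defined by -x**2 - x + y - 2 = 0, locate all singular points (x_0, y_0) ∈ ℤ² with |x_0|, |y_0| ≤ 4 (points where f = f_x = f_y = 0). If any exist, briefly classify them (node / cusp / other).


No singular points in the scanned grid; C is smooth there.

Compute partial derivatives:
  f_x = -2*x - 1.
  f_y = 1.
f_y = 1 is a nonzero constant, so f_y never vanishes: no point (x, y) can satisfy f = f_x = f_y = 0. In particular no (x, y) ∈ {−4, ..., 4}² is singular; the curve is smooth.


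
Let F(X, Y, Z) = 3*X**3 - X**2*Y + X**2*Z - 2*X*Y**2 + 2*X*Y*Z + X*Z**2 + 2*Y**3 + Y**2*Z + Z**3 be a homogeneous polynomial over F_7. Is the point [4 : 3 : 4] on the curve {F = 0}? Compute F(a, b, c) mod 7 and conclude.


F(4,3,4) ≡ 2 (mod 7); P is NOT on the curve.

Evaluate F(4, 3, 4) term-by-term (mod 7).
  3*X**3 ↦ 3·64·1·1 = 192
  -X**2*Y ↦ -1·16·3·1 = -48
  X**2*Z ↦ 1·16·1·4 = 64
  -2*X*Y**2 ↦ -2·4·9·1 = -72
  2*X*Y*Z ↦ 2·4·3·4 = 96
  X*Z**2 ↦ 1·4·1·16 = 64
  2*Y**3 ↦ 2·1·27·1 = 54
  Y**2*Z ↦ 1·1·9·4 = 36
  Z**3 ↦ 1·1·1·64 = 64
Sum: F(4, 3, 4) = (192) + (-48) + (64) + (-72) + (96) + (64) + (54) + (36) + (64) = 450.
Reducing mod 7: 450 ≡ 2 (mod 7).
Since F(a, b, c) ≡ 2 ≠ 0 (mod 7), P does NOT lie on the curve.


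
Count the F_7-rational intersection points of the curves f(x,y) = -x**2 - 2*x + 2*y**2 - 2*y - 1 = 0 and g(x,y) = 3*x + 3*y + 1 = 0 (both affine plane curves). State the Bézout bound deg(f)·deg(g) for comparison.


Common zeros: ∅; count = 0; Bézout bound = 2.

deg(f) = 2, deg(g) = 1, so Bézout bound = 2.
Scan x ∈ F_7. For each x, list the y ∈ F_7 with f(x, y) ≡ 0 and those with g(x, y) ≡ 0 (mod 7); the common zeros in that column are the intersection.
  x = 0: f ≡ 0 at y ∈ ∅; g ≡ 0 at y ∈ {2}; common: ∅.
  x = 1: f ≡ 0 at y ∈ {2, 6}; g ≡ 0 at y ∈ {1}; common: ∅.
  x = 2: f ≡ 0 at y ∈ ∅; g ≡ 0 at y ∈ {0}; common: ∅.
  x = 3: f ≡ 0 at y ∈ ∅; g ≡ 0 at y ∈ {6}; common: ∅.
  x = 4: f ≡ 0 at y ∈ {2, 6}; g ≡ 0 at y ∈ {5}; common: ∅.
  x = 5: f ≡ 0 at y ∈ ∅; g ≡ 0 at y ∈ {4}; common: ∅.
  x = 6: f ≡ 0 at y ∈ {0, 1}; g ≡ 0 at y ∈ {3}; common: ∅.
Collecting: common zeros = ∅, so the count is 0.
Comparison with the Bézout bound: 0 ≤ 2 = deg(f)·deg(g), as expected for curves with no common component (the affine F_7-count falls short of the bound because intersections may lie at infinity, over extension fields, or carry multiplicity).


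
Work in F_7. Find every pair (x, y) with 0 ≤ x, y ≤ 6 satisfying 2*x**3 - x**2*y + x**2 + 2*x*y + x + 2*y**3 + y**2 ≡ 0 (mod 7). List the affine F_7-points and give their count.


Affine F_7-points: {(0, 0), (0, 3), (1, 3), (2, 2), (2, 6), (5, 0), (5, 4), (5, 6), (6, 6)}; count = 9.

For each of the 49 pairs (x, y) ∈ F_7², evaluate f(x, y) mod 7. Record the zeros.
  x = 0: [0↦0, 1↦3, 2↦6, 3↦0, 4↦4, 5↦2, 6↦6]  zeros at y ∈ {0, 3}
  x = 1: [0↦4, 1↦1, 2↦5, 3↦0, 4↦5, 5↦4, 6↦2]  zeros at y ∈ {3}
  x = 2: [0↦1, 1↦4, 2↦0, 3↦1, 4↦5, 5↦3, 6↦0]  zeros at y ∈ {2, 6}
  x = 3: [0↦3, 1↦3, 2↦3, 3↦1, 4↦2, 5↦4, 6↦5]  zeros at y ∈ ∅
  x = 4: [0↦1, 1↦3, 2↦5, 3↦5, 4↦1, 5↦5, 6↦1]  zeros at y ∈ ∅
  x = 5: [0↦0, 1↦2, 2↦4, 3↦4, 4↦0, 5↦4, 6↦0]  zeros at y ∈ {0, 4, 6}
  x = 6: [0↦5, 1↦5, 2↦5, 3↦3, 4↦4, 5↦6, 6↦0]  zeros at y ∈ {6}
Collecting zeros: affine points = {(0, 0), (0, 3), (1, 3), (2, 2), (2, 6), (5, 0), (5, 4), (5, 6), (6, 6)}.
Total count |C(F_7)_aff| = 9.


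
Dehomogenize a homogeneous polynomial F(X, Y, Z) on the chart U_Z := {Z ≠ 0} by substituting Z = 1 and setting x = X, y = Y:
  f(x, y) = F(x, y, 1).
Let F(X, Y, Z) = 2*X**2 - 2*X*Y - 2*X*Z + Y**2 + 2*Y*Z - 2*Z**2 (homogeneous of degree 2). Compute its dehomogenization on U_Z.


f(x, y) = 2*x**2 - 2*x*y - 2*x + y**2 + 2*y - 2

On U_Z we set Z = 1. Each monomial c·X^i·Y^j·Z^k in F becomes c·x^i·y^j·1^k = c·x^i·y^j.
Substituting Z = 1: F(X, Y, 1) = 2*x**2 - 2*x*y - 2*x + y**2 + 2*y - 2.
Note: deg(f) ≤ deg(F) = 2; strict inequality happens when F is divisible by Z (lost terms).


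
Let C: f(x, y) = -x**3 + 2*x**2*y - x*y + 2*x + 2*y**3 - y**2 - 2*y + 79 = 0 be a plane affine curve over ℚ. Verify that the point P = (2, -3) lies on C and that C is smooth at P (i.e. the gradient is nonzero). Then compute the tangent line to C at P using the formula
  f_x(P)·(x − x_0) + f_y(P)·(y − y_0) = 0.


Tangent line at P: -31*x + 64*y + 254 = 0.

Step 1: f(2, -3) = 0, so P lies on C.
Step 2: partial derivatives
  f_x(x, y) = -3*x**2 + 4*x*y - y + 2, f_y(x, y) = 2*x**2 - x + 6*y**2 - 2*y - 2.
  f_x(P) = -31, f_y(P) = 64 (gradient nonzero, so P is smooth).
Step 3: tangent line at P: -31·(x − 2) + 64·(y − -3) = 0.
Expanding: -31*x + 64*y + 254 = 0.


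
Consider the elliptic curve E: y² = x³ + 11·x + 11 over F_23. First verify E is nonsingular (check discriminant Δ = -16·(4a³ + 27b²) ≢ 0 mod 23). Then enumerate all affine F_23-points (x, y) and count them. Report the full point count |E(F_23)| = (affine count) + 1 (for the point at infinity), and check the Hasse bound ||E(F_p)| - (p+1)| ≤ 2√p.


Affine points = {(1, 0), (2, 8), (2, 15), (3, 5), (3, 18), (4, 2), (4, 21), (8, 6), (8, 17), (12, 10), (12, 13), (15, 3), (15, 20), (19, 8), (19, 15), (21, 2), (21, 21)}; affine count = 17; |E(F_23)| = 18.

Discriminant check: Δ ∝ 4a³ + 27b² = 4·11³ + 27·11² = 4·1331 + 27·121 ≡ 12 (mod 23). Nonzero ⇒ E is nonsingular.
For each x ∈ F_23, compute rhs = x³ + 11·x + 11 mod 23, then count y ∈ F_23 with y² ≡ rhs.
  x = 0: rhs = 11, matching y values: none (0 points).
  x = 1: rhs = 0, matching y values: 0 (1 points).
  x = 2: rhs = 18, matching y values: 8, 15 (2 points).
  x = 3: rhs = 2, matching y values: 5, 18 (2 points).
  x = 4: rhs = 4, matching y values: 2, 21 (2 points).
  x = 5: rhs = 7, matching y values: none (0 points).
  x = 6: rhs = 17, matching y values: none (0 points).
  x = 7: rhs = 17, matching y values: none (0 points).
  x = 8: rhs = 13, matching y values: 6, 17 (2 points).
  x = 9: rhs = 11, matching y values: none (0 points).
  x = 10: rhs = 17, matching y values: none (0 points).
  x = 11: rhs = 14, matching y values: none (0 points).
  x = 12: rhs = 8, matching y values: 10, 13 (2 points).
  x = 13: rhs = 5, matching y values: none (0 points).
  x = 14: rhs = 11, matching y values: none (0 points).
  x = 15: rhs = 9, matching y values: 3, 20 (2 points).
  x = 16: rhs = 5, matching y values: none (0 points).
  x = 17: rhs = 5, matching y values: none (0 points).
  x = 18: rhs = 15, matching y values: none (0 points).
  x = 19: rhs = 18, matching y values: 8, 15 (2 points).
  x = 20: rhs = 20, matching y values: none (0 points).
  x = 21: rhs = 4, matching y values: 2, 21 (2 points).
  x = 22: rhs = 22, matching y values: none (0 points).
Total affine count: 17.
Full point count |E(F_23)| = 17 + 1 = 18.
Hasse bound: |18 − (23+1)| = |-6| = 6 ≤ 2√23 ≈ 9.5917 ✓.


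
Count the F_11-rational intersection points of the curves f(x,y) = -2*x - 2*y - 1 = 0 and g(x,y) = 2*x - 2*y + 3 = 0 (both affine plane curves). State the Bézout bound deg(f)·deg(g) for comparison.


Common zeros: {(10, 6)}; count = 1; Bézout bound = 1.

deg(f) = 1, deg(g) = 1, so Bézout bound = 1.
Scan x ∈ F_11. For each x, list the y ∈ F_11 with f(x, y) ≡ 0 and those with g(x, y) ≡ 0 (mod 11); the common zeros in that column are the intersection.
  x = 0: f ≡ 0 at y ∈ {5}; g ≡ 0 at y ∈ {7}; common: ∅.
  x = 1: f ≡ 0 at y ∈ {4}; g ≡ 0 at y ∈ {8}; common: ∅.
  x = 2: f ≡ 0 at y ∈ {3}; g ≡ 0 at y ∈ {9}; common: ∅.
  x = 3: f ≡ 0 at y ∈ {2}; g ≡ 0 at y ∈ {10}; common: ∅.
  x = 4: f ≡ 0 at y ∈ {1}; g ≡ 0 at y ∈ {0}; common: ∅.
  x = 5: f ≡ 0 at y ∈ {0}; g ≡ 0 at y ∈ {1}; common: ∅.
  x = 6: f ≡ 0 at y ∈ {10}; g ≡ 0 at y ∈ {2}; common: ∅.
  x = 7: f ≡ 0 at y ∈ {9}; g ≡ 0 at y ∈ {3}; common: ∅.
  x = 8: f ≡ 0 at y ∈ {8}; g ≡ 0 at y ∈ {4}; common: ∅.
  x = 9: f ≡ 0 at y ∈ {7}; g ≡ 0 at y ∈ {5}; common: ∅.
  x = 10: f ≡ 0 at y ∈ {6}; g ≡ 0 at y ∈ {6}; common: {6}.
Collecting: common zeros = {(10, 6)}, so the count is 1.
Comparison with the Bézout bound: 1 ≤ 1 = deg(f)·deg(g), as expected for curves with no common component (the bound is attained).


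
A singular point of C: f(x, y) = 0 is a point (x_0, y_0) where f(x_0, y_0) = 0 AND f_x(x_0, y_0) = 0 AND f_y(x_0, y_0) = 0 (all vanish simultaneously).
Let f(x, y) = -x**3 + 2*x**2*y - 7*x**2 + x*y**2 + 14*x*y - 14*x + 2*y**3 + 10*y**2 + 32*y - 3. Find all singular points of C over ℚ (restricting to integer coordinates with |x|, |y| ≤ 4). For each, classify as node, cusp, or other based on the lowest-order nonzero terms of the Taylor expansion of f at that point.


Singular points: {(-3, -1)}; classification: cusp.

Compute partial derivatives:
  f_x = -3*x**2 + 4*x*y - 14*x + y**2 + 14*y - 14.
  f_y = 2*x**2 + 2*x*y + 14*x + 6*y**2 + 20*y + 32.
Scan x_0 ∈ {−4, ..., 4}. For each x_0, f_y(x_0, y) is a polynomial in y; find its integer roots y ∈ {−4, ..., 4}, then test f_x and f at those candidates.
  x = -4: f_y(-4, y) = 6*y**2 + 12*y + 8; no integer root y with |y| ≤ 4.
  x = -3: f_y(-3, y) = 6*y**2 + 14*y + 8; vanishes at y ∈ {-1}. (-3, -1): f_x = 0, f = 0 — SINGULAR.
  x = -2: f_y(-2, y) = 6*y**2 + 16*y + 12; no integer root y with |y| ≤ 4.
  x = -1: f_y(-1, y) = 6*y**2 + 18*y + 20; no integer root y with |y| ≤ 4.
  x = 0: f_y(0, y) = 6*y**2 + 20*y + 32; no integer root y with |y| ≤ 4.
  x = 1: f_y(1, y) = 6*y**2 + 22*y + 48; no integer root y with |y| ≤ 4.
  x = 2: f_y(2, y) = 6*y**2 + 24*y + 68; no integer root y with |y| ≤ 4.
  x = 3: f_y(3, y) = 6*y**2 + 26*y + 92; no integer root y with |y| ≤ 4.
  x = 4: f_y(4, y) = 6*y**2 + 28*y + 120; no integer root y with |y| ≤ 4.
Only singular point on the grid: (-3, -1).
Classify: substitute x = -3 + u, y = -1 + v and expand: f = -u**3 + 2*u**2*v + u*v**2 + 2*v**3 + v**2.
No constant or linear terms (consistent with a singular point). Quadratic part: v**2. Cubic part: -u**3 + 2*u**2*v + u*v**2 + 2*v**3.
The quadratic part v**2 is a perfect square, so there is a single (double) tangent line v = 0, i.e. y = -1. Restricting the cubic part to that line (v = 0) leaves -u**3 ≠ 0, so f is not divisible by v and the branch is v² ≈ u**3 to lowest order — this is a cusp.
Classification: cusp.


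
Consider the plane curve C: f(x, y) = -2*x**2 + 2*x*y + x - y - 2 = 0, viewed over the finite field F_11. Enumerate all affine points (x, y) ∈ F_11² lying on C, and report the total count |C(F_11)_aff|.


Affine F_11-points: {(0, 9), (1, 3), (2, 10), (3, 10), (4, 9), (5, 4), (7, 8), (8, 3), (9, 2), (10, 2)}; count = 10.

For each of the 121 pairs (x, y) ∈ F_11², evaluate f(x, y) mod 11. Record the zeros.
  x = 0: [0↦9, 1↦8, 2↦7, 3↦6, 4↦5, 5↦4, 6↦3, 7↦2, 8↦1, 9↦0, 10↦10]  zeros at y ∈ {9}
  x = 1: [0↦8, 1↦9, 2↦10, 3↦0, 4↦1, 5↦2, 6↦3, 7↦4, 8↦5, 9↦6, 10↦7]  zeros at y ∈ {3}
  x = 2: [0↦3, 1↦6, 2↦9, 3↦1, 4↦4, 5↦7, 6↦10, 7↦2, 8↦5, 9↦8, 10↦0]  zeros at y ∈ {10}
  x = 3: [0↦5, 1↦10, 2↦4, 3↦9, 4↦3, 5↦8, 6↦2, 7↦7, 8↦1, 9↦6, 10↦0]  zeros at y ∈ {10}
  x = 4: [0↦3, 1↦10, 2↦6, 3↦2, 4↦9, 5↦5, 6↦1, 7↦8, 8↦4, 9↦0, 10↦7]  zeros at y ∈ {9}
  x = 5: [0↦8, 1↦6, 2↦4, 3↦2, 4↦0, 5↦9, 6↦7, 7↦5, 8↦3, 9↦1, 10↦10]  zeros at y ∈ {4}
  x = 6: [0↦9, 1↦9, 2↦9, 3↦9, 4↦9, 5↦9, 6↦9, 7↦9, 8↦9, 9↦9, 10↦9]  zeros at y ∈ ∅
  x = 7: [0↦6, 1↦8, 2↦10, 3↦1, 4↦3, 5↦5, 6↦7, 7↦9, 8↦0, 9↦2, 10↦4]  zeros at y ∈ {8}
  x = 8: [0↦10, 1↦3, 2↦7, 3↦0, 4↦4, 5↦8, 6↦1, 7↦5, 8↦9, 9↦2, 10↦6]  zeros at y ∈ {3}
  x = 9: [0↦10, 1↦5, 2↦0, 3↦6, 4↦1, 5↦7, 6↦2, 7↦8, 8↦3, 9↦9, 10↦4]  zeros at y ∈ {2}
  x = 10: [0↦6, 1↦3, 2↦0, 3↦8, 4↦5, 5↦2, 6↦10, 7↦7, 8↦4, 9↦1, 10↦9]  zeros at y ∈ {2}
Collecting zeros: affine points = {(0, 9), (1, 3), (2, 10), (3, 10), (4, 9), (5, 4), (7, 8), (8, 3), (9, 2), (10, 2)}.
Total count |C(F_11)_aff| = 10.


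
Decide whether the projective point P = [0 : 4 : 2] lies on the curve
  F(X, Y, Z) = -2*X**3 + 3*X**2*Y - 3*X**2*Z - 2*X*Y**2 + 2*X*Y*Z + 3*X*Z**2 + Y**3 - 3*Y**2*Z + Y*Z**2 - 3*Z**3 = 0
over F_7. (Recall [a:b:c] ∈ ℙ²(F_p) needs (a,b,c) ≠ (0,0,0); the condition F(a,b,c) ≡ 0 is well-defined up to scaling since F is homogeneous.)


F(0,4,2) ≡ 2 (mod 7); P is NOT on the curve.

Evaluate F(0, 4, 2) term-by-term (mod 7).
  -2*X**3 ↦ -2·0·1·1 = 0
  3*X**2*Y ↦ 3·0·4·1 = 0
  -3*X**2*Z ↦ -3·0·1·2 = 0
  -2*X*Y**2 ↦ -2·0·16·1 = 0
  2*X*Y*Z ↦ 2·0·4·2 = 0
  3*X*Z**2 ↦ 3·0·1·4 = 0
  Y**3 ↦ 1·1·64·1 = 64
  -3*Y**2*Z ↦ -3·1·16·2 = -96
  Y*Z**2 ↦ 1·1·4·4 = 16
  -3*Z**3 ↦ -3·1·1·8 = -24
Sum: F(0, 4, 2) = (0) + (0) + (0) + (0) + (0) + (0) + (64) + (-96) + (16) + (-24) = -40.
Reducing mod 7: -40 ≡ 2 (mod 7).
Since F(a, b, c) ≡ 2 ≠ 0 (mod 7), P does NOT lie on the curve.


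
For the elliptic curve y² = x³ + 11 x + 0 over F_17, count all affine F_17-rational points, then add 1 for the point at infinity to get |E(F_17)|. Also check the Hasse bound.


Affine points = {(0, 0), (2, 8), (2, 9), (3, 3), (3, 14), (14, 5), (14, 12), (15, 2), (15, 15)}; affine count = 9; |E(F_17)| = 10.

Discriminant check: Δ ∝ 4a³ + 27b² = 4·11³ + 27·0² = 4·1331 + 27·0 ≡ 3 (mod 17). Nonzero ⇒ E is nonsingular.
For each x ∈ F_17, compute rhs = x³ + 11·x + 0 mod 17, then count y ∈ F_17 with y² ≡ rhs.
  x = 0: rhs = 0, matching y values: 0 (1 points).
  x = 1: rhs = 12, matching y values: none (0 points).
  x = 2: rhs = 13, matching y values: 8, 9 (2 points).
  x = 3: rhs = 9, matching y values: 3, 14 (2 points).
  x = 4: rhs = 6, matching y values: none (0 points).
  x = 5: rhs = 10, matching y values: none (0 points).
  x = 6: rhs = 10, matching y values: none (0 points).
  x = 7: rhs = 12, matching y values: none (0 points).
  x = 8: rhs = 5, matching y values: none (0 points).
  x = 9: rhs = 12, matching y values: none (0 points).
  x = 10: rhs = 5, matching y values: none (0 points).
  x = 11: rhs = 7, matching y values: none (0 points).
  x = 12: rhs = 7, matching y values: none (0 points).
  x = 13: rhs = 11, matching y values: none (0 points).
  x = 14: rhs = 8, matching y values: 5, 12 (2 points).
  x = 15: rhs = 4, matching y values: 2, 15 (2 points).
  x = 16: rhs = 5, matching y values: none (0 points).
Total affine count: 9.
Full point count |E(F_17)| = 9 + 1 = 10.
Hasse bound: |10 − (17+1)| = |-8| = 8 ≤ 2√17 ≈ 8.2462 ✓.


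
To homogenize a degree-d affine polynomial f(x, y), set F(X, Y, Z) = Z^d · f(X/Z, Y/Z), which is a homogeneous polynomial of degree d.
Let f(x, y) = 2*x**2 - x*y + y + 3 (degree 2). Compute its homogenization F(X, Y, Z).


F(X, Y, Z) = 2*X**2 - X*Y + Y*Z + 3*Z**2

deg(f) = 2.
Substitute x = X/Z, y = Y/Z into f, then multiply by Z^2.
  monomial 2·x^2·y^0 ↦ 2·X^2·Y^0·Z^0.
  monomial -1·x^1·y^1 ↦ -1·X^1·Y^1·Z^0.
  monomial 1·x^0·y^1 ↦ 1·X^0·Y^1·Z^1.
  monomial 3·x^0·y^0 ↦ 3·X^0·Y^0·Z^2.
Collecting: F(X, Y, Z) = 2*X**2 - X*Y + Y*Z + 3*Z**2.


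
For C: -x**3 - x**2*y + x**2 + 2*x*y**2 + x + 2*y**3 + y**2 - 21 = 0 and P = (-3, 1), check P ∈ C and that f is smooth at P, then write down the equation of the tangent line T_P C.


Tangent line at P: -24*x - 13*y - 59 = 0.

Step 1: f(-3, 1) = 0, so P lies on C.
Step 2: partial derivatives
  f_x(x, y) = -3*x**2 - 2*x*y + 2*x + 2*y**2 + 1, f_y(x, y) = -x**2 + 4*x*y + 6*y**2 + 2*y.
  f_x(P) = -24, f_y(P) = -13 (gradient nonzero, so P is smooth).
Step 3: tangent line at P: -24·(x − -3) + -13·(y − 1) = 0.
Expanding: -24*x - 13*y - 59 = 0.


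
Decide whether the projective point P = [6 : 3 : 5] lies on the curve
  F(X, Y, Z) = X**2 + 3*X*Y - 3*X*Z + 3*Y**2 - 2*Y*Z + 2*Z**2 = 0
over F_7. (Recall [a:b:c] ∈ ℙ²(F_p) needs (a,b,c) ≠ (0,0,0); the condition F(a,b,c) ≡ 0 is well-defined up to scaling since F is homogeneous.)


F(6,3,5) ≡ 5 (mod 7); P is NOT on the curve.

Evaluate F(6, 3, 5) term-by-term (mod 7).
  X**2 ↦ 1·36·1·1 = 36
  3*X*Y ↦ 3·6·3·1 = 54
  -3*X*Z ↦ -3·6·1·5 = -90
  3*Y**2 ↦ 3·1·9·1 = 27
  -2*Y*Z ↦ -2·1·3·5 = -30
  2*Z**2 ↦ 2·1·1·25 = 50
Sum: F(6, 3, 5) = (36) + (54) + (-90) + (27) + (-30) + (50) = 47.
Reducing mod 7: 47 ≡ 5 (mod 7).
Since F(a, b, c) ≡ 5 ≠ 0 (mod 7), P does NOT lie on the curve.


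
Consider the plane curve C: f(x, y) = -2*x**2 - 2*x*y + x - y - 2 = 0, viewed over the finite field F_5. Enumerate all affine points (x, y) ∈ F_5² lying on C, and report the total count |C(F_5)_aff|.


Affine F_5-points: {(0, 3), (1, 4), (3, 4), (4, 0)}; count = 4.

For each of the 25 pairs (x, y) ∈ F_5², evaluate f(x, y) mod 5. Record the zeros.
  x = 0: [0↦3, 1↦2, 2↦1, 3↦0, 4↦4]  zeros at y ∈ {3}
  x = 1: [0↦2, 1↦4, 2↦1, 3↦3, 4↦0]  zeros at y ∈ {4}
  x = 2: [0↦2, 1↦2, 2↦2, 3↦2, 4↦2]  zeros at y ∈ ∅
  x = 3: [0↦3, 1↦1, 2↦4, 3↦2, 4↦0]  zeros at y ∈ {4}
  x = 4: [0↦0, 1↦1, 2↦2, 3↦3, 4↦4]  zeros at y ∈ {0}
Collecting zeros: affine points = {(0, 3), (1, 4), (3, 4), (4, 0)}.
Total count |C(F_5)_aff| = 4.


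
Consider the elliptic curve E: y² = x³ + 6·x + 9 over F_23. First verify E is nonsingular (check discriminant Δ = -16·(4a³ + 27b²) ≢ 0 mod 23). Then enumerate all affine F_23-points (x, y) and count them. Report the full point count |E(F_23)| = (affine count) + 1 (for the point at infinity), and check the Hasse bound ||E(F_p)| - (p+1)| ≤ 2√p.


Affine points = {(0, 3), (0, 20), (1, 4), (1, 19), (2, 11), (2, 12), (3, 10), (3, 13), (5, 7), (5, 16), (6, 10), (6, 13), (7, 7), (7, 16), (11, 7), (11, 16), (14, 10), (14, 13), (15, 1), (15, 22), (19, 6), (19, 17), (21, 9), (21, 14), (22, 5), (22, 18)}; affine count = 26; |E(F_23)| = 27.

Discriminant check: Δ ∝ 4a³ + 27b² = 4·6³ + 27·9² = 4·216 + 27·81 ≡ 15 (mod 23). Nonzero ⇒ E is nonsingular.
For each x ∈ F_23, compute rhs = x³ + 6·x + 9 mod 23, then count y ∈ F_23 with y² ≡ rhs.
  x = 0: rhs = 9, matching y values: 3, 20 (2 points).
  x = 1: rhs = 16, matching y values: 4, 19 (2 points).
  x = 2: rhs = 6, matching y values: 11, 12 (2 points).
  x = 3: rhs = 8, matching y values: 10, 13 (2 points).
  x = 4: rhs = 5, matching y values: none (0 points).
  x = 5: rhs = 3, matching y values: 7, 16 (2 points).
  x = 6: rhs = 8, matching y values: 10, 13 (2 points).
  x = 7: rhs = 3, matching y values: 7, 16 (2 points).
  x = 8: rhs = 17, matching y values: none (0 points).
  x = 9: rhs = 10, matching y values: none (0 points).
  x = 10: rhs = 11, matching y values: none (0 points).
  x = 11: rhs = 3, matching y values: 7, 16 (2 points).
  x = 12: rhs = 15, matching y values: none (0 points).
  x = 13: rhs = 7, matching y values: none (0 points).
  x = 14: rhs = 8, matching y values: 10, 13 (2 points).
  x = 15: rhs = 1, matching y values: 1, 22 (2 points).
  x = 16: rhs = 15, matching y values: none (0 points).
  x = 17: rhs = 10, matching y values: none (0 points).
  x = 18: rhs = 15, matching y values: none (0 points).
  x = 19: rhs = 13, matching y values: 6, 17 (2 points).
  x = 20: rhs = 10, matching y values: none (0 points).
  x = 21: rhs = 12, matching y values: 9, 14 (2 points).
  x = 22: rhs = 2, matching y values: 5, 18 (2 points).
Total affine count: 26.
Full point count |E(F_23)| = 26 + 1 = 27.
Hasse bound: |27 − (23+1)| = |3| = 3 ≤ 2√23 ≈ 9.5917 ✓.


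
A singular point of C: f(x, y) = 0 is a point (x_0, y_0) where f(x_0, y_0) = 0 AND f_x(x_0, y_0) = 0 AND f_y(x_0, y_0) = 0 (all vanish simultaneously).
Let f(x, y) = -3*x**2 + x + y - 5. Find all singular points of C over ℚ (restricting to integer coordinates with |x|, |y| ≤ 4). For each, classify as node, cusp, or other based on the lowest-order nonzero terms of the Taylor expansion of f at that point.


No singular points in the scanned grid; C is smooth there.

Compute partial derivatives:
  f_x = 1 - 6*x.
  f_y = 1.
f_y = 1 is a nonzero constant, so f_y never vanishes: no point (x, y) can satisfy f = f_x = f_y = 0. In particular no (x, y) ∈ {−4, ..., 4}² is singular; the curve is smooth.


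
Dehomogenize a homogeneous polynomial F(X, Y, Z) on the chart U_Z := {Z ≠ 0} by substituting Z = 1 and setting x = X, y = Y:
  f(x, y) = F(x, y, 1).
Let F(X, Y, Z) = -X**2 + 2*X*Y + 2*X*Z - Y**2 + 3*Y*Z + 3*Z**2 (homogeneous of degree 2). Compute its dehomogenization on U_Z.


f(x, y) = -x**2 + 2*x*y + 2*x - y**2 + 3*y + 3

On U_Z we set Z = 1. Each monomial c·X^i·Y^j·Z^k in F becomes c·x^i·y^j·1^k = c·x^i·y^j.
Substituting Z = 1: F(X, Y, 1) = -x**2 + 2*x*y + 2*x - y**2 + 3*y + 3.
Note: deg(f) ≤ deg(F) = 2; strict inequality happens when F is divisible by Z (lost terms).


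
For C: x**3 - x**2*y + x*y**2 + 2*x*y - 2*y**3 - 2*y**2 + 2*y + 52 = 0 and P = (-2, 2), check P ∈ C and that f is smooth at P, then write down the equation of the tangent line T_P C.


Tangent line at P: 28*x - 46*y + 148 = 0.

Step 1: f(-2, 2) = 0, so P lies on C.
Step 2: partial derivatives
  f_x(x, y) = 3*x**2 - 2*x*y + y**2 + 2*y, f_y(x, y) = -x**2 + 2*x*y + 2*x - 6*y**2 - 4*y + 2.
  f_x(P) = 28, f_y(P) = -46 (gradient nonzero, so P is smooth).
Step 3: tangent line at P: 28·(x − -2) + -46·(y − 2) = 0.
Expanding: 28*x - 46*y + 148 = 0.


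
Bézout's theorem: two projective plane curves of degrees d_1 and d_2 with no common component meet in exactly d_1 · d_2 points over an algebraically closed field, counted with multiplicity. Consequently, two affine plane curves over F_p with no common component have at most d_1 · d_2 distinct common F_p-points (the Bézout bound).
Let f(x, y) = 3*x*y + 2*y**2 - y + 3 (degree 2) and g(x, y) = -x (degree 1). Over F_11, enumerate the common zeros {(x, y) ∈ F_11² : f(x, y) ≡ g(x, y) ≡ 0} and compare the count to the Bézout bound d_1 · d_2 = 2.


Common zeros: ∅; count = 0; Bézout bound = 2.

deg(f) = 2, deg(g) = 1, so Bézout bound = 2.
Scan x ∈ F_11. For each x, list the y ∈ F_11 with f(x, y) ≡ 0 and those with g(x, y) ≡ 0 (mod 11); the common zeros in that column are the intersection.
  x = 0: f ≡ 0 at y ∈ ∅; g ≡ 0 at y ∈ {0, 1, 2, 3, 4, 5, 6, 7, 8, 9, 10}; common: ∅.
  x = 1: f ≡ 0 at y ∈ ∅; g ≡ 0 at y ∈ ∅; common: ∅.
  x = 2: f ≡ 0 at y ∈ {4, 10}; g ≡ 0 at y ∈ ∅; common: ∅.
  x = 3: f ≡ 0 at y ∈ ∅; g ≡ 0 at y ∈ ∅; common: ∅.
  x = 4: f ≡ 0 at y ∈ {2, 9}; g ≡ 0 at y ∈ ∅; common: ∅.
  x = 5: f ≡ 0 at y ∈ ∅; g ≡ 0 at y ∈ ∅; common: ∅.
  x = 6: f ≡ 0 at y ∈ {1, 7}; g ≡ 0 at y ∈ ∅; common: ∅.
  x = 7: f ≡ 0 at y ∈ ∅; g ≡ 0 at y ∈ ∅; common: ∅.
  x = 8: f ≡ 0 at y ∈ ∅; g ≡ 0 at y ∈ ∅; common: ∅.
  x = 9: f ≡ 0 at y ∈ {3, 6}; g ≡ 0 at y ∈ ∅; common: ∅.
  x = 10: f ≡ 0 at y ∈ {5, 8}; g ≡ 0 at y ∈ ∅; common: ∅.
Collecting: common zeros = ∅, so the count is 0.
Comparison with the Bézout bound: 0 ≤ 2 = deg(f)·deg(g), as expected for curves with no common component (the affine F_11-count falls short of the bound because intersections may lie at infinity, over extension fields, or carry multiplicity).


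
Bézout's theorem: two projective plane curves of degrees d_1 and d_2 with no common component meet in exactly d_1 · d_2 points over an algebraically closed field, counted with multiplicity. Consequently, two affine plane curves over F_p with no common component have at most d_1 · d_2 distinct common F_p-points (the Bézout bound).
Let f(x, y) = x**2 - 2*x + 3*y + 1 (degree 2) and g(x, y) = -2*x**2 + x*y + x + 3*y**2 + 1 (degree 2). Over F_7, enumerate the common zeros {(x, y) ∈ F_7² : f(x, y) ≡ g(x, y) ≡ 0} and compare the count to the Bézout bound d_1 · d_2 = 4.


Common zeros: {(1, 0), (6, 1)}; count = 2; Bézout bound = 4.

deg(f) = 2, deg(g) = 2, so Bézout bound = 4.
Scan x ∈ F_7. For each x, list the y ∈ F_7 with f(x, y) ≡ 0 and those with g(x, y) ≡ 0 (mod 7); the common zeros in that column are the intersection.
  x = 0: f ≡ 0 at y ∈ {2}; g ≡ 0 at y ∈ {3, 4}; common: ∅.
  x = 1: f ≡ 0 at y ∈ {0}; g ≡ 0 at y ∈ {0, 2}; common: {0}.
  x = 2: f ≡ 0 at y ∈ {2}; g ≡ 0 at y ∈ {1, 3}; common: ∅.
  x = 3: f ≡ 0 at y ∈ {1}; g ≡ 0 at y ∈ {0, 6}; common: ∅.
  x = 4: f ≡ 0 at y ∈ {4}; g ≡ 0 at y ∈ {2, 6}; common: ∅.
  x = 5: f ≡ 0 at y ∈ {4}; g ≡ 0 at y ∈ {5}; common: ∅.
  x = 6: f ≡ 0 at y ∈ {1}; g ≡ 0 at y ∈ {1, 4}; common: {1}.
Collecting: common zeros = {(1, 0), (6, 1)}, so the count is 2.
Comparison with the Bézout bound: 2 ≤ 4 = deg(f)·deg(g), as expected for curves with no common component (the affine F_7-count falls short of the bound because intersections may lie at infinity, over extension fields, or carry multiplicity).


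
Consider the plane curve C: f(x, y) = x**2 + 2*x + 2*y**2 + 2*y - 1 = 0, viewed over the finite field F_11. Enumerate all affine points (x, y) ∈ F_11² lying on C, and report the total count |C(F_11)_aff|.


Affine F_11-points: {(0, 2), (0, 8), (2, 1), (2, 9), (7, 1), (7, 9), (9, 2), (9, 8), (10, 3), (10, 7)}; count = 10.

For each of the 121 pairs (x, y) ∈ F_11², evaluate f(x, y) mod 11. Record the zeros.
  x = 0: [0↦10, 1↦3, 2↦0, 3↦1, 4↦6, 5↦4, 6↦6, 7↦1, 8↦0, 9↦3, 10↦10]  zeros at y ∈ {2, 8}
  x = 1: [0↦2, 1↦6, 2↦3, 3↦4, 4↦9, 5↦7, 6↦9, 7↦4, 8↦3, 9↦6, 10↦2]  zeros at y ∈ ∅
  x = 2: [0↦7, 1↦0, 2↦8, 3↦9, 4↦3, 5↦1, 6↦3, 7↦9, 8↦8, 9↦0, 10↦7]  zeros at y ∈ {1, 9}
  x = 3: [0↦3, 1↦7, 2↦4, 3↦5, 4↦10, 5↦8, 6↦10, 7↦5, 8↦4, 9↦7, 10↦3]  zeros at y ∈ ∅
  x = 4: [0↦1, 1↦5, 2↦2, 3↦3, 4↦8, 5↦6, 6↦8, 7↦3, 8↦2, 9↦5, 10↦1]  zeros at y ∈ ∅
  x = 5: [0↦1, 1↦5, 2↦2, 3↦3, 4↦8, 5↦6, 6↦8, 7↦3, 8↦2, 9↦5, 10↦1]  zeros at y ∈ ∅
  x = 6: [0↦3, 1↦7, 2↦4, 3↦5, 4↦10, 5↦8, 6↦10, 7↦5, 8↦4, 9↦7, 10↦3]  zeros at y ∈ ∅
  x = 7: [0↦7, 1↦0, 2↦8, 3↦9, 4↦3, 5↦1, 6↦3, 7↦9, 8↦8, 9↦0, 10↦7]  zeros at y ∈ {1, 9}
  x = 8: [0↦2, 1↦6, 2↦3, 3↦4, 4↦9, 5↦7, 6↦9, 7↦4, 8↦3, 9↦6, 10↦2]  zeros at y ∈ ∅
  x = 9: [0↦10, 1↦3, 2↦0, 3↦1, 4↦6, 5↦4, 6↦6, 7↦1, 8↦0, 9↦3, 10↦10]  zeros at y ∈ {2, 8}
  x = 10: [0↦9, 1↦2, 2↦10, 3↦0, 4↦5, 5↦3, 6↦5, 7↦0, 8↦10, 9↦2, 10↦9]  zeros at y ∈ {3, 7}
Collecting zeros: affine points = {(0, 2), (0, 8), (2, 1), (2, 9), (7, 1), (7, 9), (9, 2), (9, 8), (10, 3), (10, 7)}.
Total count |C(F_11)_aff| = 10.


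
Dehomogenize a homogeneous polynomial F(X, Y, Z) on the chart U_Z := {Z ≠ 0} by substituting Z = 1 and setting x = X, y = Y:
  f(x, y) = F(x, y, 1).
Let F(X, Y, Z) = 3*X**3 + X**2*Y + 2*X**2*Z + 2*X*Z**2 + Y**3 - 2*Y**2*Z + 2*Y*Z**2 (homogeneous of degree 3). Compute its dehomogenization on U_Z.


f(x, y) = 3*x**3 + x**2*y + 2*x**2 + 2*x + y**3 - 2*y**2 + 2*y

On U_Z we set Z = 1. Each monomial c·X^i·Y^j·Z^k in F becomes c·x^i·y^j·1^k = c·x^i·y^j.
Substituting Z = 1: F(X, Y, 1) = 3*x**3 + x**2*y + 2*x**2 + 2*x + y**3 - 2*y**2 + 2*y.
Note: deg(f) ≤ deg(F) = 3; strict inequality happens when F is divisible by Z (lost terms).


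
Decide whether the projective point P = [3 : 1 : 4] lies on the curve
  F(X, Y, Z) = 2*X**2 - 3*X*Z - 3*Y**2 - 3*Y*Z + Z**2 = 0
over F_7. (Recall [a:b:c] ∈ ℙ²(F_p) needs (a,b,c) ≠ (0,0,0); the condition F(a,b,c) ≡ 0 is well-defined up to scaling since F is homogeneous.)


F(3,1,4) ≡ 4 (mod 7); P is NOT on the curve.

Evaluate F(3, 1, 4) term-by-term (mod 7).
  2*X**2 ↦ 2·9·1·1 = 18
  -3*X*Z ↦ -3·3·1·4 = -36
  -3*Y**2 ↦ -3·1·1·1 = -3
  -3*Y*Z ↦ -3·1·1·4 = -12
  Z**2 ↦ 1·1·1·16 = 16
Sum: F(3, 1, 4) = (18) + (-36) + (-3) + (-12) + (16) = -17.
Reducing mod 7: -17 ≡ 4 (mod 7).
Since F(a, b, c) ≡ 4 ≠ 0 (mod 7), P does NOT lie on the curve.


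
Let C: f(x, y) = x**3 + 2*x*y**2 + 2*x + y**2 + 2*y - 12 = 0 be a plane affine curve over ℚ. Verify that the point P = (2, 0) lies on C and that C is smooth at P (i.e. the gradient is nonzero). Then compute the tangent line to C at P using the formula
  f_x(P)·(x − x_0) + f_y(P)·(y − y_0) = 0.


Tangent line at P: 14*x + 2*y - 28 = 0.

Step 1: f(2, 0) = 0, so P lies on C.
Step 2: partial derivatives
  f_x(x, y) = 3*x**2 + 2*y**2 + 2, f_y(x, y) = 4*x*y + 2*y + 2.
  f_x(P) = 14, f_y(P) = 2 (gradient nonzero, so P is smooth).
Step 3: tangent line at P: 14·(x − 2) + 2·(y − 0) = 0.
Expanding: 14*x + 2*y - 28 = 0.


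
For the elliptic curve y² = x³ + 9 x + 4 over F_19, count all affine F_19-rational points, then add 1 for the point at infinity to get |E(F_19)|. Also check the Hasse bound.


Affine points = {(0, 2), (0, 17), (2, 7), (2, 12), (3, 1), (3, 18), (4, 3), (4, 16), (7, 7), (7, 12), (9, 4), (9, 15), (10, 7), (10, 12), (11, 3), (11, 16), (12, 4), (12, 15), (13, 0), (14, 9), (14, 10), (16, 8), (16, 11), (17, 4), (17, 15)}; affine count = 25; |E(F_19)| = 26.

Discriminant check: Δ ∝ 4a³ + 27b² = 4·9³ + 27·4² = 4·729 + 27·16 ≡ 4 (mod 19). Nonzero ⇒ E is nonsingular.
For each x ∈ F_19, compute rhs = x³ + 9·x + 4 mod 19, then count y ∈ F_19 with y² ≡ rhs.
  x = 0: rhs = 4, matching y values: 2, 17 (2 points).
  x = 1: rhs = 14, matching y values: none (0 points).
  x = 2: rhs = 11, matching y values: 7, 12 (2 points).
  x = 3: rhs = 1, matching y values: 1, 18 (2 points).
  x = 4: rhs = 9, matching y values: 3, 16 (2 points).
  x = 5: rhs = 3, matching y values: none (0 points).
  x = 6: rhs = 8, matching y values: none (0 points).
  x = 7: rhs = 11, matching y values: 7, 12 (2 points).
  x = 8: rhs = 18, matching y values: none (0 points).
  x = 9: rhs = 16, matching y values: 4, 15 (2 points).
  x = 10: rhs = 11, matching y values: 7, 12 (2 points).
  x = 11: rhs = 9, matching y values: 3, 16 (2 points).
  x = 12: rhs = 16, matching y values: 4, 15 (2 points).
  x = 13: rhs = 0, matching y values: 0 (1 points).
  x = 14: rhs = 5, matching y values: 9, 10 (2 points).
  x = 15: rhs = 18, matching y values: none (0 points).
  x = 16: rhs = 7, matching y values: 8, 11 (2 points).
  x = 17: rhs = 16, matching y values: 4, 15 (2 points).
  x = 18: rhs = 13, matching y values: none (0 points).
Total affine count: 25.
Full point count |E(F_19)| = 25 + 1 = 26.
Hasse bound: |26 − (19+1)| = |6| = 6 ≤ 2√19 ≈ 8.7178 ✓.


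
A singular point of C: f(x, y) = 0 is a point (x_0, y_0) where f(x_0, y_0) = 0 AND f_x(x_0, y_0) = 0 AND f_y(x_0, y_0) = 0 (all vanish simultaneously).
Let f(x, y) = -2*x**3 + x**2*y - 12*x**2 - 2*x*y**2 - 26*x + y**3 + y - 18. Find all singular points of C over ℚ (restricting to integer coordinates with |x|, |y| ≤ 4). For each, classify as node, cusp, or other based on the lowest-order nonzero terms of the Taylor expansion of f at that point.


Singular points: {(-2, -1)}; classification: node.

Compute partial derivatives:
  f_x = -6*x**2 + 2*x*y - 24*x - 2*y**2 - 26.
  f_y = x**2 - 4*x*y + 3*y**2 + 1.
Scan x_0 ∈ {−4, ..., 4}. For each x_0, f_y(x_0, y) is a polynomial in y; find its integer roots y ∈ {−4, ..., 4}, then test f_x and f at those candidates.
  x = -4: f_y(-4, y) = 3*y**2 + 16*y + 17; no integer root y with |y| ≤ 4.
  x = -3: f_y(-3, y) = 3*y**2 + 12*y + 10; no integer root y with |y| ≤ 4.
  x = -2: f_y(-2, y) = 3*y**2 + 8*y + 5; vanishes at y ∈ {-1}. (-2, -1): f_x = 0, f = 0 — SINGULAR.
  x = -1: f_y(-1, y) = 3*y**2 + 4*y + 2; no integer root y with |y| ≤ 4.
  x = 0: f_y(0, y) = 3*y**2 + 1; no integer root y with |y| ≤ 4.
  x = 1: f_y(1, y) = 3*y**2 - 4*y + 2; no integer root y with |y| ≤ 4.
  x = 2: f_y(2, y) = 3*y**2 - 8*y + 5; vanishes at y ∈ {1}. (2, 1): f_x = -96 ≠ 0.
  x = 3: f_y(3, y) = 3*y**2 - 12*y + 10; no integer root y with |y| ≤ 4.
  x = 4: f_y(4, y) = 3*y**2 - 16*y + 17; no integer root y with |y| ≤ 4.
Only singular point on the grid: (-2, -1).
Classify: substitute x = -2 + u, y = -1 + v and expand: f = -2*u**3 + u**2*v - u**2 - 2*u*v**2 + v**3 + v**2.
No constant or linear terms (consistent with a singular point). Quadratic part: -u**2 + v**2. Cubic part: -2*u**3 + u**2*v - 2*u*v**2 + v**3.
The quadratic part v**2 - u**2 = (v − u)(v + u) splits into two distinct linear factors, so there are two distinct tangent lines y − -1 = ±(x − -2) — this is a node (ordinary double point).
Classification: node.


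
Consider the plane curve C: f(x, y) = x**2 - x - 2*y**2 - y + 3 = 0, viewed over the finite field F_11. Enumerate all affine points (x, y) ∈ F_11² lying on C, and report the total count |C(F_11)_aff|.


Affine F_11-points: {(0, 1), (0, 4), (1, 1), (1, 4), (4, 8), (5, 6), (5, 10), (6, 0), (6, 5), (7, 6), (7, 10), (8, 8)}; count = 12.

For each of the 121 pairs (x, y) ∈ F_11², evaluate f(x, y) mod 11. Record the zeros.
  x = 0: [0↦3, 1↦0, 2↦4, 3↦4, 4↦0, 5↦3, 6↦2, 7↦8, 8↦10, 9↦8, 10↦2]  zeros at y ∈ {1, 4}
  x = 1: [0↦3, 1↦0, 2↦4, 3↦4, 4↦0, 5↦3, 6↦2, 7↦8, 8↦10, 9↦8, 10↦2]  zeros at y ∈ {1, 4}
  x = 2: [0↦5, 1↦2, 2↦6, 3↦6, 4↦2, 5↦5, 6↦4, 7↦10, 8↦1, 9↦10, 10↦4]  zeros at y ∈ ∅
  x = 3: [0↦9, 1↦6, 2↦10, 3↦10, 4↦6, 5↦9, 6↦8, 7↦3, 8↦5, 9↦3, 10↦8]  zeros at y ∈ ∅
  x = 4: [0↦4, 1↦1, 2↦5, 3↦5, 4↦1, 5↦4, 6↦3, 7↦9, 8↦0, 9↦9, 10↦3]  zeros at y ∈ {8}
  x = 5: [0↦1, 1↦9, 2↦2, 3↦2, 4↦9, 5↦1, 6↦0, 7↦6, 8↦8, 9↦6, 10↦0]  zeros at y ∈ {6, 10}
  x = 6: [0↦0, 1↦8, 2↦1, 3↦1, 4↦8, 5↦0, 6↦10, 7↦5, 8↦7, 9↦5, 10↦10]  zeros at y ∈ {0, 5}
  x = 7: [0↦1, 1↦9, 2↦2, 3↦2, 4↦9, 5↦1, 6↦0, 7↦6, 8↦8, 9↦6, 10↦0]  zeros at y ∈ {6, 10}
  x = 8: [0↦4, 1↦1, 2↦5, 3↦5, 4↦1, 5↦4, 6↦3, 7↦9, 8↦0, 9↦9, 10↦3]  zeros at y ∈ {8}
  x = 9: [0↦9, 1↦6, 2↦10, 3↦10, 4↦6, 5↦9, 6↦8, 7↦3, 8↦5, 9↦3, 10↦8]  zeros at y ∈ ∅
  x = 10: [0↦5, 1↦2, 2↦6, 3↦6, 4↦2, 5↦5, 6↦4, 7↦10, 8↦1, 9↦10, 10↦4]  zeros at y ∈ ∅
Collecting zeros: affine points = {(0, 1), (0, 4), (1, 1), (1, 4), (4, 8), (5, 6), (5, 10), (6, 0), (6, 5), (7, 6), (7, 10), (8, 8)}.
Total count |C(F_11)_aff| = 12.
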